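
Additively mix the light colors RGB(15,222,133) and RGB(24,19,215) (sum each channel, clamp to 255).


Additive: each channel = min(255, C₁+C₂)
R: 15+24 = 39 → 39
G: 222+19 = 241 → 241
B: 133+215 = 348 → 255
= RGB(39, 241, 255)


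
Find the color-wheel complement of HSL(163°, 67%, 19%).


Complement = opposite side of color wheel = hue + 180°
H' = (163 + 180) mod 360 = 343°
S and L unchanged.
= HSL(343°, 67%, 19%)


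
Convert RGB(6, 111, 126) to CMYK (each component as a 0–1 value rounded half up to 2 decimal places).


R'=6/255≈0.0235, G'=111/255≈0.4353, B'=126/255≈0.4941
K = 1 - max(R',G',B') = 1 - 126/255 = 129/255 = 0.50588… → 0.51
(1-R'-K)/(1-K) simplifies to (max-R)/max with max = 126:
C = (126-6)/126 = 120/126 = 0.95238… → 0.95
M = (126-111)/126 = 15/126 = 0.11904… → 0.12
Y = (126-126)/126 = 0/126 = 0 → 0.00
= CMYK(0.95, 0.12, 0.00, 0.51)


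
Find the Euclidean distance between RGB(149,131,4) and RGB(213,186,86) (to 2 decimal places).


d = √[(R₁-R₂)² + (G₁-G₂)² + (B₁-B₂)²]
d = √[(149-213)² + (131-186)² + (4-86)²]
d = √[4096 + 3025 + 6724]
d = √13845
d ≈ 117.66


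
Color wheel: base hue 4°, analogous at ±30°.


Base hue: 4°
Left analog: (4 - 30) mod 360 = 334°
Right analog: (4 + 30) mod 360 = 34°
Analogous hues = 334° and 34°


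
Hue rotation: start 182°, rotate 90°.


New hue = (H + rotation) mod 360
New hue = (182 + 90) mod 360
= 272 mod 360
= 272°


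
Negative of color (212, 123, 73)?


Invert: (255-R, 255-G, 255-B)
R: 255-212 = 43
G: 255-123 = 132
B: 255-73 = 182
= RGB(43, 132, 182)


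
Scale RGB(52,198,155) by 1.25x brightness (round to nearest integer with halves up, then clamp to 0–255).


Multiply each channel by 1.25, round half up, clamp to [0, 255]
R: 52×1.25 = 65
G: 198×1.25 = 247.5 → round → 248
B: 155×1.25 = 193.75 → round → 194
= RGB(65, 248, 194)


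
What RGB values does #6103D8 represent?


61 → 97 (R)
03 → 3 (G)
D8 → 216 (B)
= RGB(97, 3, 216)


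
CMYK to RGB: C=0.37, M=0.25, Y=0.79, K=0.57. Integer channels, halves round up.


R = 255 × (1-C) × (1-K) = 255 × 0.63 × 0.43 = 69.0795 → 69
G = 255 × (1-M) × (1-K) = 255 × 0.75 × 0.43 = 82.2375 → 82
B = 255 × (1-Y) × (1-K) = 255 × 0.21 × 0.43 = 23.0265 → 23
= RGB(69, 82, 23)


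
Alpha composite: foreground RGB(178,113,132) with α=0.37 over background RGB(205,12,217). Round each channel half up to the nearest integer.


C = α×F + (1-α)×B, with 1-α = 0.63
R: 0.37×178 + 0.63×205 = 65.86 + 129.15 = 195.01 → 195
G: 0.37×113 + 0.63×12 = 41.81 + 7.56 = 49.37 → 49
B: 0.37×132 + 0.63×217 = 48.84 + 136.71 = 185.55 → 186
= RGB(195, 49, 186)


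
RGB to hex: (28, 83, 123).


R = 28 → 1C (hex)
G = 83 → 53 (hex)
B = 123 → 7B (hex)
Hex = #1C537B


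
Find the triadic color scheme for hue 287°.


Triadic: equally spaced at 120° intervals
H1 = 287°
H2 = (287 + 120) mod 360 = 47°
H3 = (287 + 240) mod 360 = 167°
Triadic = 287°, 47°, 167°


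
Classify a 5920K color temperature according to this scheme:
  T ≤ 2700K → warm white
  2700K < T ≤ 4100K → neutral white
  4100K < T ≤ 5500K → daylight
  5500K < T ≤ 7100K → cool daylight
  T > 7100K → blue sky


Temperature: 5920K
5500K < 5920K ≤ 7100K → cool daylight
Classification: cool daylight


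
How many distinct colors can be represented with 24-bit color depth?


Colors = 2^bits = 2^24
= 16,777,216 colors


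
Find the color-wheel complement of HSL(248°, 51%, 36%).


Complement = opposite side of color wheel = hue + 180°
H' = (248 + 180) mod 360 = 68°
S and L unchanged.
= HSL(68°, 51%, 36%)


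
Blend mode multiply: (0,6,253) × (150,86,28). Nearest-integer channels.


Multiply: C = A×B/255, rounded to nearest integer
R: 0×150/255 = 0/255 ≈ 0.000 → 0
G: 6×86/255 = 516/255 ≈ 2.024 → 2
B: 253×28/255 = 7084/255 ≈ 27.780 → 28
= RGB(0, 2, 28)


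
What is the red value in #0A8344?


Color: #0A8344
R = 0A = 10
G = 83 = 131
B = 44 = 68
Red = 10


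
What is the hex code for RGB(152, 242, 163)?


R = 152 → 98 (hex)
G = 242 → F2 (hex)
B = 163 → A3 (hex)
Hex = #98F2A3


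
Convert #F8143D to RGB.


F8 → 248 (R)
14 → 20 (G)
3D → 61 (B)
= RGB(248, 20, 61)


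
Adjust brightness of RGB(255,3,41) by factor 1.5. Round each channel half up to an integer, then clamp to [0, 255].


Multiply each channel by 1.5, round half up, clamp to [0, 255]
R: 255×1.5 = 382.5 → round → 383 → clamp → 255
G: 3×1.5 = 4.5 → round → 5
B: 41×1.5 = 61.5 → round → 62
= RGB(255, 5, 62)


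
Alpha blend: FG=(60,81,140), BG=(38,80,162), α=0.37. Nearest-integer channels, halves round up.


C = α×F + (1-α)×B, with 1-α = 0.63
R: 0.37×60 + 0.63×38 = 22.20 + 23.94 = 46.14 → 46
G: 0.37×81 + 0.63×80 = 29.97 + 50.40 = 80.37 → 80
B: 0.37×140 + 0.63×162 = 51.80 + 102.06 = 153.86 → 154
= RGB(46, 80, 154)


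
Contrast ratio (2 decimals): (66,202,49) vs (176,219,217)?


Linearize each sRGB channel c=v/255: c/12.92 if c ≤ 0.04045 else ((c+0.055)/1.055)^2.4
L = 0.2126×R_lin + 0.7152×G_lin + 0.0722×B_lin
Color 1 (66,202,49):
  R=66: 66/255≈0.2588 > 0.04045 → ((0.2588+0.055)/1.055)^2.4 ≈ 0.05448
  G=202: 202/255≈0.7922 > 0.04045 → ((0.7922+0.055)/1.055)^2.4 ≈ 0.59062
  B=49: 49/255≈0.1922 > 0.04045 → ((0.1922+0.055)/1.055)^2.4 ≈ 0.03071
  L1 = 0.2126×0.05448 + 0.7152×0.59062 + 0.0722×0.03071 ≈ 0.43621
Color 2 (176,219,217):
  R=176: 176/255≈0.6902 > 0.04045 → ((0.6902+0.055)/1.055)^2.4 ≈ 0.43415
  G=219: 219/255≈0.8588 > 0.04045 → ((0.8588+0.055)/1.055)^2.4 ≈ 0.70838
  B=217: 217/255≈0.8510 > 0.04045 → ((0.8510+0.055)/1.055)^2.4 ≈ 0.69387
  L2 = 0.2126×0.43415 + 0.7152×0.70838 + 0.0722×0.69387 ≈ 0.64903
Lighter = 0.64903, Darker = 0.43621
Ratio = (L_lighter + 0.05) / (L_darker + 0.05)
Ratio = (0.64903 + 0.05) / (0.43621 + 0.05) = 0.69903 / 0.48621 ≈ 1.4377
Ratio ≈ 1.44:1


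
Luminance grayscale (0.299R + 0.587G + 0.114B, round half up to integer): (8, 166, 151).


Gray = 0.299×R + 0.587×G + 0.114×B
Gray = 0.299×8 + 0.587×166 + 0.114×151
Gray = 2.392 + 97.442 + 17.214
Gray = 117.048 → round half up → 117
Gray = 117


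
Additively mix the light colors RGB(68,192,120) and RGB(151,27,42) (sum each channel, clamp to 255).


Additive: each channel = min(255, C₁+C₂)
R: 68+151 = 219 → 219
G: 192+27 = 219 → 219
B: 120+42 = 162 → 162
= RGB(219, 219, 162)


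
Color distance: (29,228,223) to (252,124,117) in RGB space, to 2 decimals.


d = √[(R₁-R₂)² + (G₁-G₂)² + (B₁-B₂)²]
d = √[(29-252)² + (228-124)² + (223-117)²]
d = √[49729 + 10816 + 11236]
d = √71781
d ≈ 267.92


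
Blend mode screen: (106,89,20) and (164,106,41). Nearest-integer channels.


Screen: C = 255 - (255-A)×(255-B)/255, rounded to nearest integer
R: 255 - (255-106)×(255-164)/255 = 255 - 13559/255 ≈ 255 - 53.173 = 201.827 → 202
G: 255 - (255-89)×(255-106)/255 = 255 - 24734/255 ≈ 255 - 96.996 = 158.004 → 158
B: 255 - (255-20)×(255-41)/255 = 255 - 50290/255 ≈ 255 - 197.216 = 57.784 → 58
= RGB(202, 158, 58)


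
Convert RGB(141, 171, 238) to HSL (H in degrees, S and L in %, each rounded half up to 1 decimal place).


Normalize: R'=141/255≈0.5529, G'=171/255≈0.6706, B'=238/255≈0.9333
Max=238/255, Min=141/255, Δ=Max-Min=97/255
L = (Max+Min)/2 = (238+141)/510 = 379/510 = 0.74313… → L = 74.3%
L > 0.5 → S = Δ/(2-Max-Min) = 97/(510-238-141) = 97/131 = 0.74045… → S = 74.0%
(the 1/255 factors cancel in S and H, so raw channel differences can be used)
Max is B' → H = 60 × ((R-G)/Δ + 4) = 60 × ((141-171)/97 + 4)
  -30/97 + 4 = -0.3092… + 4 = 3.6907…
  H = 60 × 3.6907… = 221.443…° → H = 221.4°
= HSL(221.4°, 74.0%, 74.3%)


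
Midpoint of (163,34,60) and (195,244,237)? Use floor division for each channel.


Midpoint: each channel = ⌊(C₁+C₂)/2⌋
R: ⌊(163+195)/2⌋ = 179
G: ⌊(34+244)/2⌋ = 139
B: ⌊(60+237)/2⌋ = 148
= RGB(179, 139, 148)


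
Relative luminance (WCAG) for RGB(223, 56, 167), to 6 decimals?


Linearize each channel (sRGB transfer function): c = v/255; c_lin = c/12.92 if c ≤ 0.04045, else ((c+0.055)/1.055)^2.4
  R: 223/255 ≈ 0.874510 > 0.04045 → ((0.874510+0.055)/1.055)^2.4 ≈ 0.737910
  G: 56/255 ≈ 0.219608 > 0.04045 → ((0.219608+0.055)/1.055)^2.4 ≈ 0.039546
  B: 167/255 ≈ 0.654902 > 0.04045 → ((0.654902+0.055)/1.055)^2.4 ≈ 0.386429
R_lin = 0.737910, G_lin = 0.039546, B_lin = 0.386429
L = 0.2126×R + 0.7152×G + 0.0722×B
L = 0.2126×0.737910 + 0.7152×0.039546 + 0.0722×0.386429
L ≈ 0.213063


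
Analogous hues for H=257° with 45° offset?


Base hue: 257°
Left analog: (257 - 45) mod 360 = 212°
Right analog: (257 + 45) mod 360 = 302°
Analogous hues = 212° and 302°


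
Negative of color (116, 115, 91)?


Invert: (255-R, 255-G, 255-B)
R: 255-116 = 139
G: 255-115 = 140
B: 255-91 = 164
= RGB(139, 140, 164)


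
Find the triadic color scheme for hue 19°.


Triadic: equally spaced at 120° intervals
H1 = 19°
H2 = (19 + 120) mod 360 = 139°
H3 = (19 + 240) mod 360 = 259°
Triadic = 19°, 139°, 259°


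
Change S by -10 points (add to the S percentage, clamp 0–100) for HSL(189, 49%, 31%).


Original S = 49%
Adjustment = -10 percentage points
New S = 49 + (-10) = 39
Clamp to [0, 100] → 39
= HSL(189°, 39%, 31%)


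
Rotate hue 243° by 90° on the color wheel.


New hue = (H + rotation) mod 360
New hue = (243 + 90) mod 360
= 333 mod 360
= 333°


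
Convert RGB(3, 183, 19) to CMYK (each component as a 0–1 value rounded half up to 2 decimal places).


R'=3/255≈0.0118, G'=183/255≈0.7176, B'=19/255≈0.0745
K = 1 - max(R',G',B') = 1 - 183/255 = 72/255 = 0.28235… → 0.28
(1-R'-K)/(1-K) simplifies to (max-R)/max with max = 183:
C = (183-3)/183 = 180/183 = 0.98360… → 0.98
M = (183-183)/183 = 0/183 = 0 → 0.00
Y = (183-19)/183 = 164/183 = 0.89617… → 0.90
= CMYK(0.98, 0.00, 0.90, 0.28)


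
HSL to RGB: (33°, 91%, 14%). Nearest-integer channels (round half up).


H=33°, S=0.91, L=0.14
C = (1-|2L-1|)×S = (1-|-0.72|)×0.91 = 0.2548
H' = H/60 = 33/60 ≈ 0.5500; X = C×(1-|H' mod 2 - 1|) = 0.14014
m = L - C/2 = 0.14 - 0.1274 = 0.0126
Sector ⌊H'⌋ = 0 → (R',G',B') = (0.2548, 0.14014, 0.0)
RGB = ((R'+m)×255, (G'+m)×255, (B'+m)×255) = (68.187, 38.9487, 3.213)
Round half up → RGB(68, 39, 3)


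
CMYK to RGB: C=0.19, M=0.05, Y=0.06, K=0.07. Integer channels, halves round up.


R = 255 × (1-C) × (1-K) = 255 × 0.81 × 0.93 = 192.0915 → 192
G = 255 × (1-M) × (1-K) = 255 × 0.95 × 0.93 = 225.2925 → 225
B = 255 × (1-Y) × (1-K) = 255 × 0.94 × 0.93 = 222.921 → 223
= RGB(192, 225, 223)


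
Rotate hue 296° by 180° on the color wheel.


New hue = (H + rotation) mod 360
New hue = (296 + 180) mod 360
= 476 mod 360
= 116°


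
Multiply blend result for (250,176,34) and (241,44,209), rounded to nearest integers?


Multiply: C = A×B/255, rounded to nearest integer
R: 250×241/255 = 60250/255 ≈ 236.275 → 236
G: 176×44/255 = 7744/255 ≈ 30.369 → 30
B: 34×209/255 = 7106/255 ≈ 27.867 → 28
= RGB(236, 30, 28)


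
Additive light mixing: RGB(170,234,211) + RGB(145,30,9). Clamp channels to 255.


Additive: each channel = min(255, C₁+C₂)
R: 170+145 = 315 → 255
G: 234+30 = 264 → 255
B: 211+9 = 220 → 220
= RGB(255, 255, 220)


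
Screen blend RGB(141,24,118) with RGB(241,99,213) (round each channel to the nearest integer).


Screen: C = 255 - (255-A)×(255-B)/255, rounded to nearest integer
R: 255 - (255-141)×(255-241)/255 = 255 - 1596/255 ≈ 255 - 6.259 = 248.741 → 249
G: 255 - (255-24)×(255-99)/255 = 255 - 36036/255 ≈ 255 - 141.318 = 113.682 → 114
B: 255 - (255-118)×(255-213)/255 = 255 - 5754/255 ≈ 255 - 22.565 = 232.435 → 232
= RGB(249, 114, 232)


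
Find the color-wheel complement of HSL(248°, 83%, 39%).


Complement = opposite side of color wheel = hue + 180°
H' = (248 + 180) mod 360 = 68°
S and L unchanged.
= HSL(68°, 83%, 39%)


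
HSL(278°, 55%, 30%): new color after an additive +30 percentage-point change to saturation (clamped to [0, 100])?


Original S = 55%
Adjustment = +30 percentage points
New S = 55 + (30) = 85
Clamp to [0, 100] → 85
= HSL(278°, 85%, 30%)


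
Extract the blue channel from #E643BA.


Color: #E643BA
R = E6 = 230
G = 43 = 67
B = BA = 186
Blue = 186


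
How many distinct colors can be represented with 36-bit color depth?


Colors = 2^bits = 2^36
= 68,719,476,736 colors


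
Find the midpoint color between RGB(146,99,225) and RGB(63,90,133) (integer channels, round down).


Midpoint: each channel = ⌊(C₁+C₂)/2⌋
R: ⌊(146+63)/2⌋ = 104
G: ⌊(99+90)/2⌋ = 94
B: ⌊(225+133)/2⌋ = 179
= RGB(104, 94, 179)


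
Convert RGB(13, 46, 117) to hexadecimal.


R = 13 → 0D (hex)
G = 46 → 2E (hex)
B = 117 → 75 (hex)
Hex = #0D2E75


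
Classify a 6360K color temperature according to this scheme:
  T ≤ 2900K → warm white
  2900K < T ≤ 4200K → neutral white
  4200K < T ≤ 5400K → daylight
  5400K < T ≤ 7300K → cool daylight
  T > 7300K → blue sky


Temperature: 6360K
5400K < 6360K ≤ 7300K → cool daylight
Classification: cool daylight


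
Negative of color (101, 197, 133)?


Invert: (255-R, 255-G, 255-B)
R: 255-101 = 154
G: 255-197 = 58
B: 255-133 = 122
= RGB(154, 58, 122)


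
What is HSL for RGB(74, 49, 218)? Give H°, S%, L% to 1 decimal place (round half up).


Normalize: R'=74/255≈0.2902, G'=49/255≈0.1922, B'=218/255≈0.8549
Max=218/255, Min=49/255, Δ=Max-Min=169/255
L = (Max+Min)/2 = (218+49)/510 = 267/510 = 0.52352… → L = 52.4%
L > 0.5 → S = Δ/(2-Max-Min) = 169/(510-218-49) = 169/243 = 0.69547… → S = 69.5%
(the 1/255 factors cancel in S and H, so raw channel differences can be used)
Max is B' → H = 60 × ((R-G)/Δ + 4) = 60 × ((74-49)/169 + 4)
  25/169 + 4 = 0.1479… + 4 = 4.1479…
  H = 60 × 4.1479… = 248.875…° → H = 248.9°
= HSL(248.9°, 69.5%, 52.4%)


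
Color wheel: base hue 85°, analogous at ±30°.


Base hue: 85°
Left analog: (85 - 30) mod 360 = 55°
Right analog: (85 + 30) mod 360 = 115°
Analogous hues = 55° and 115°


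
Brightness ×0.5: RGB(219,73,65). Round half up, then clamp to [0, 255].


Multiply each channel by 0.5, round half up, clamp to [0, 255]
R: 219×0.5 = 109.5 → round → 110
G: 73×0.5 = 36.5 → round → 37
B: 65×0.5 = 32.5 → round → 33
= RGB(110, 37, 33)


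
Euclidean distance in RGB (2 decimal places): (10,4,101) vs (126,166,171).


d = √[(R₁-R₂)² + (G₁-G₂)² + (B₁-B₂)²]
d = √[(10-126)² + (4-166)² + (101-171)²]
d = √[13456 + 26244 + 4900]
d = √44600
d ≈ 211.19


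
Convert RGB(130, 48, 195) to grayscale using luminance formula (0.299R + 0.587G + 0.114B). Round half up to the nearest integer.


Gray = 0.299×R + 0.587×G + 0.114×B
Gray = 0.299×130 + 0.587×48 + 0.114×195
Gray = 38.870 + 28.176 + 22.230
Gray = 89.276 → round half up → 89
Gray = 89


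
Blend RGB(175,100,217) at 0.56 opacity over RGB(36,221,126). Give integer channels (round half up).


C = α×F + (1-α)×B, with 1-α = 0.44
R: 0.56×175 + 0.44×36 = 98.00 + 15.84 = 113.84 → 114
G: 0.56×100 + 0.44×221 = 56.00 + 97.24 = 153.24 → 153
B: 0.56×217 + 0.44×126 = 121.52 + 55.44 = 176.96 → 177
= RGB(114, 153, 177)


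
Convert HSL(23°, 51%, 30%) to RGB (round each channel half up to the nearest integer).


H=23°, S=0.51, L=0.30
C = (1-|2L-1|)×S = (1-|-0.40|)×0.51 = 0.306
H' = H/60 = 23/60 ≈ 0.3833; X = C×(1-|H' mod 2 - 1|) = 0.1173
m = L - C/2 = 0.30 - 0.153 = 0.147
Sector ⌊H'⌋ = 0 → (R',G',B') = (0.306, 0.1173, 0.0)
RGB = ((R'+m)×255, (G'+m)×255, (B'+m)×255) = (115.515, 67.3965, 37.485)
Round half up → RGB(116, 67, 37)


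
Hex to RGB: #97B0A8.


97 → 151 (R)
B0 → 176 (G)
A8 → 168 (B)
= RGB(151, 176, 168)


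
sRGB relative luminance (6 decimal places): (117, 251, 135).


Linearize each channel (sRGB transfer function): c = v/255; c_lin = c/12.92 if c ≤ 0.04045, else ((c+0.055)/1.055)^2.4
  R: 117/255 ≈ 0.458824 > 0.04045 → ((0.458824+0.055)/1.055)^2.4 ≈ 0.177888
  G: 251/255 ≈ 0.984314 > 0.04045 → ((0.984314+0.055)/1.055)^2.4 ≈ 0.964686
  B: 135/255 ≈ 0.529412 > 0.04045 → ((0.529412+0.055)/1.055)^2.4 ≈ 0.242281
R_lin = 0.177888, G_lin = 0.964686, B_lin = 0.242281
L = 0.2126×R + 0.7152×G + 0.0722×B
L = 0.2126×0.177888 + 0.7152×0.964686 + 0.0722×0.242281
L ≈ 0.745255


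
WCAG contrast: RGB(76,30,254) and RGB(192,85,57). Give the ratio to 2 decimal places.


Linearize each sRGB channel c=v/255: c/12.92 if c ≤ 0.04045 else ((c+0.055)/1.055)^2.4
L = 0.2126×R_lin + 0.7152×G_lin + 0.0722×B_lin
Color 1 (76,30,254):
  R=76: 76/255≈0.2980 > 0.04045 → ((0.2980+0.055)/1.055)^2.4 ≈ 0.07227
  G=30: 30/255≈0.1176 > 0.04045 → ((0.1176+0.055)/1.055)^2.4 ≈ 0.01298
  B=254: 254/255≈0.9961 > 0.04045 → ((0.9961+0.055)/1.055)^2.4 ≈ 0.99110
  L1 = 0.2126×0.07227 + 0.7152×0.01298 + 0.0722×0.99110 ≈ 0.09621
Color 2 (192,85,57):
  R=192: 192/255≈0.7529 > 0.04045 → ((0.7529+0.055)/1.055)^2.4 ≈ 0.52712
  G=85: 85/255≈0.3333 > 0.04045 → ((0.3333+0.055)/1.055)^2.4 ≈ 0.09084
  B=57: 57/255≈0.2235 > 0.04045 → ((0.2235+0.055)/1.055)^2.4 ≈ 0.04092
  L2 = 0.2126×0.52712 + 0.7152×0.09084 + 0.0722×0.04092 ≈ 0.17999
Lighter = 0.17999, Darker = 0.09621
Ratio = (L_lighter + 0.05) / (L_darker + 0.05)
Ratio = (0.17999 + 0.05) / (0.09621 + 0.05) = 0.22999 / 0.14621 ≈ 1.5730
Ratio ≈ 1.57:1


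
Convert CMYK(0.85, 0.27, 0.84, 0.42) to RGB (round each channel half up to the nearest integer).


R = 255 × (1-C) × (1-K) = 255 × 0.15 × 0.58 = 22.185 → 22
G = 255 × (1-M) × (1-K) = 255 × 0.73 × 0.58 = 107.967 → 108
B = 255 × (1-Y) × (1-K) = 255 × 0.16 × 0.58 = 23.664 → 24
= RGB(22, 108, 24)


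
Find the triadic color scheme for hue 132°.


Triadic: equally spaced at 120° intervals
H1 = 132°
H2 = (132 + 120) mod 360 = 252°
H3 = (132 + 240) mod 360 = 12°
Triadic = 132°, 252°, 12°


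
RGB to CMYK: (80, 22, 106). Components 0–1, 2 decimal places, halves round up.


R'=80/255≈0.3137, G'=22/255≈0.0863, B'=106/255≈0.4157
K = 1 - max(R',G',B') = 1 - 106/255 = 149/255 = 0.58431… → 0.58
(1-R'-K)/(1-K) simplifies to (max-R)/max with max = 106:
C = (106-80)/106 = 26/106 = 0.24528… → 0.25
M = (106-22)/106 = 84/106 = 0.79245… → 0.79
Y = (106-106)/106 = 0/106 = 0 → 0.00
= CMYK(0.25, 0.79, 0.00, 0.58)


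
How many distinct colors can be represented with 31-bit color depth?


Colors = 2^bits = 2^31
= 2,147,483,648 colors


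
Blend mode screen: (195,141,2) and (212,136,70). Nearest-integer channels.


Screen: C = 255 - (255-A)×(255-B)/255, rounded to nearest integer
R: 255 - (255-195)×(255-212)/255 = 255 - 2580/255 ≈ 255 - 10.118 = 244.882 → 245
G: 255 - (255-141)×(255-136)/255 = 255 - 13566/255 ≈ 255 - 53.200 = 201.800 → 202
B: 255 - (255-2)×(255-70)/255 = 255 - 46805/255 ≈ 255 - 183.549 = 71.451 → 71
= RGB(245, 202, 71)


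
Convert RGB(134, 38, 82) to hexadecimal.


R = 134 → 86 (hex)
G = 38 → 26 (hex)
B = 82 → 52 (hex)
Hex = #862652


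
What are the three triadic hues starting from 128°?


Triadic: equally spaced at 120° intervals
H1 = 128°
H2 = (128 + 120) mod 360 = 248°
H3 = (128 + 240) mod 360 = 8°
Triadic = 128°, 248°, 8°


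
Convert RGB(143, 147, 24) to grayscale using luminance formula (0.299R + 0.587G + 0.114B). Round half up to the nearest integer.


Gray = 0.299×R + 0.587×G + 0.114×B
Gray = 0.299×143 + 0.587×147 + 0.114×24
Gray = 42.757 + 86.289 + 2.736
Gray = 131.782 → round half up → 132
Gray = 132


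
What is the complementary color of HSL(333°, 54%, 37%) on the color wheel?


Complement = opposite side of color wheel = hue + 180°
H' = (333 + 180) mod 360 = 153°
S and L unchanged.
= HSL(153°, 54%, 37%)


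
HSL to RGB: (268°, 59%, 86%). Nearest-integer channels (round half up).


H=268°, S=0.59, L=0.86
C = (1-|2L-1|)×S = (1-|0.72|)×0.59 = 0.1652
H' = H/60 = 268/60 ≈ 4.4667; X = C×(1-|H' mod 2 - 1|) ≈ 0.0771
m = L - C/2 = 0.86 - 0.0826 = 0.7774
Sector ⌊H'⌋ = 4 → (R',G',B') = (≈0.0771, 0.0, 0.1652)
RGB = ((R'+m)×255, (G'+m)×255, (B'+m)×255) = (217.8958, 198.237, 240.363)
Round half up → RGB(218, 198, 240)


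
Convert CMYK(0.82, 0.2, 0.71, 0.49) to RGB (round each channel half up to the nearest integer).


R = 255 × (1-C) × (1-K) = 255 × 0.18 × 0.51 = 23.409 → 23
G = 255 × (1-M) × (1-K) = 255 × 0.80 × 0.51 = 104.04 → 104
B = 255 × (1-Y) × (1-K) = 255 × 0.29 × 0.51 = 37.7145 → 38
= RGB(23, 104, 38)


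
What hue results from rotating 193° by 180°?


New hue = (H + rotation) mod 360
New hue = (193 + 180) mod 360
= 373 mod 360
= 13°


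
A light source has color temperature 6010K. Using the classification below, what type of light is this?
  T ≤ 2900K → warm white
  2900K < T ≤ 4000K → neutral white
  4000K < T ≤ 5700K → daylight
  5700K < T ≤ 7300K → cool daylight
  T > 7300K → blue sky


Temperature: 6010K
5700K < 6010K ≤ 7300K → cool daylight
Classification: cool daylight


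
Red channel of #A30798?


Color: #A30798
R = A3 = 163
G = 07 = 7
B = 98 = 152
Red = 163


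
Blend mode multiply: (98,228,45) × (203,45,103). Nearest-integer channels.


Multiply: C = A×B/255, rounded to nearest integer
R: 98×203/255 = 19894/255 ≈ 78.016 → 78
G: 228×45/255 = 10260/255 ≈ 40.235 → 40
B: 45×103/255 = 4635/255 ≈ 18.176 → 18
= RGB(78, 40, 18)


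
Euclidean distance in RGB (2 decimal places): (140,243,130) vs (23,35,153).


d = √[(R₁-R₂)² + (G₁-G₂)² + (B₁-B₂)²]
d = √[(140-23)² + (243-35)² + (130-153)²]
d = √[13689 + 43264 + 529]
d = √57482
d ≈ 239.75


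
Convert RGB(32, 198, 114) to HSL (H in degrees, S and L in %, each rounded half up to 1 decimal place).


Normalize: R'=32/255≈0.1255, G'=198/255≈0.7765, B'=114/255≈0.4471
Max=198/255, Min=32/255, Δ=Max-Min=166/255
L = (Max+Min)/2 = (198+32)/510 = 230/510 = 0.45098… → L = 45.1%
L ≤ 0.5 → S = Δ/(Max+Min) = 166/(198+32) = 166/230 = 0.72173… → S = 72.2%
(the 1/255 factors cancel in S and H, so raw channel differences can be used)
Max is G' → H = 60 × ((B-R)/Δ + 2) = 60 × ((114-32)/166 + 2)
  82/166 + 2 = 0.4939… + 2 = 2.4939…
  H = 60 × 2.4939… = 149.638…° → H = 149.6°
= HSL(149.6°, 72.2%, 45.1%)


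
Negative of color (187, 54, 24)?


Invert: (255-R, 255-G, 255-B)
R: 255-187 = 68
G: 255-54 = 201
B: 255-24 = 231
= RGB(68, 201, 231)


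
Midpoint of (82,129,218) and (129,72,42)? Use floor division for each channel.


Midpoint: each channel = ⌊(C₁+C₂)/2⌋
R: ⌊(82+129)/2⌋ = 105
G: ⌊(129+72)/2⌋ = 100
B: ⌊(218+42)/2⌋ = 130
= RGB(105, 100, 130)


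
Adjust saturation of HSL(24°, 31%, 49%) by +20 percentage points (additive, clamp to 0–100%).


Original S = 31%
Adjustment = +20 percentage points
New S = 31 + (20) = 51
Clamp to [0, 100] → 51
= HSL(24°, 51%, 49%)


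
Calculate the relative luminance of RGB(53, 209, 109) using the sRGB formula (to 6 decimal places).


Linearize each channel (sRGB transfer function): c = v/255; c_lin = c/12.92 if c ≤ 0.04045, else ((c+0.055)/1.055)^2.4
  R: 53/255 ≈ 0.207843 > 0.04045 → ((0.207843+0.055)/1.055)^2.4 ≈ 0.035601
  G: 209/255 ≈ 0.819608 > 0.04045 → ((0.819608+0.055)/1.055)^2.4 ≈ 0.637597
  B: 109/255 ≈ 0.427451 > 0.04045 → ((0.427451+0.055)/1.055)^2.4 ≈ 0.152926
R_lin = 0.035601, G_lin = 0.637597, B_lin = 0.152926
L = 0.2126×R + 0.7152×G + 0.0722×B
L = 0.2126×0.035601 + 0.7152×0.637597 + 0.0722×0.152926
L ≈ 0.474619


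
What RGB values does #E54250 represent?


E5 → 229 (R)
42 → 66 (G)
50 → 80 (B)
= RGB(229, 66, 80)


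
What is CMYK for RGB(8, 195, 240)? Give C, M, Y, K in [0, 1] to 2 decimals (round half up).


R'=8/255≈0.0314, G'=195/255≈0.7647, B'=240/255≈0.9412
K = 1 - max(R',G',B') = 1 - 240/255 = 15/255 = 0.05882… → 0.06
(1-R'-K)/(1-K) simplifies to (max-R)/max with max = 240:
C = (240-8)/240 = 232/240 = 0.96666… → 0.97
M = (240-195)/240 = 45/240 = 0.1875 → 0.19
Y = (240-240)/240 = 0/240 = 0 → 0.00
= CMYK(0.97, 0.19, 0.00, 0.06)


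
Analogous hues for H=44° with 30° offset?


Base hue: 44°
Left analog: (44 - 30) mod 360 = 14°
Right analog: (44 + 30) mod 360 = 74°
Analogous hues = 14° and 74°


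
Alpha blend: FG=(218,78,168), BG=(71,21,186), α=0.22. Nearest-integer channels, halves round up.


C = α×F + (1-α)×B, with 1-α = 0.78
R: 0.22×218 + 0.78×71 = 47.96 + 55.38 = 103.34 → 103
G: 0.22×78 + 0.78×21 = 17.16 + 16.38 = 33.54 → 34
B: 0.22×168 + 0.78×186 = 36.96 + 145.08 = 182.04 → 182
= RGB(103, 34, 182)


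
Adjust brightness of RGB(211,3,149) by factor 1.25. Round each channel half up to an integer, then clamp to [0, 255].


Multiply each channel by 1.25, round half up, clamp to [0, 255]
R: 211×1.25 = 263.75 → round → 264 → clamp → 255
G: 3×1.25 = 3.75 → round → 4
B: 149×1.25 = 186.25 → round → 186
= RGB(255, 4, 186)


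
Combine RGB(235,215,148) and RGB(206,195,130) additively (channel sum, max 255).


Additive: each channel = min(255, C₁+C₂)
R: 235+206 = 441 → 255
G: 215+195 = 410 → 255
B: 148+130 = 278 → 255
= RGB(255, 255, 255)


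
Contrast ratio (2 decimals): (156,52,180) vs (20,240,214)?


Linearize each sRGB channel c=v/255: c/12.92 if c ≤ 0.04045 else ((c+0.055)/1.055)^2.4
L = 0.2126×R_lin + 0.7152×G_lin + 0.0722×B_lin
Color 1 (156,52,180):
  R=156: 156/255≈0.6118 > 0.04045 → ((0.6118+0.055)/1.055)^2.4 ≈ 0.33245
  G=52: 52/255≈0.2039 > 0.04045 → ((0.2039+0.055)/1.055)^2.4 ≈ 0.03434
  B=180: 180/255≈0.7059 > 0.04045 → ((0.7059+0.055)/1.055)^2.4 ≈ 0.45641
  L1 = 0.2126×0.33245 + 0.7152×0.03434 + 0.0722×0.45641 ≈ 0.12819
Color 2 (20,240,214):
  R=20: 20/255≈0.0784 > 0.04045 → ((0.0784+0.055)/1.055)^2.4 ≈ 0.00700
  G=240: 240/255≈0.9412 > 0.04045 → ((0.9412+0.055)/1.055)^2.4 ≈ 0.87137
  B=214: 214/255≈0.8392 > 0.04045 → ((0.8392+0.055)/1.055)^2.4 ≈ 0.67244
  L2 = 0.2126×0.00700 + 0.7152×0.87137 + 0.0722×0.67244 ≈ 0.67324
Lighter = 0.67324, Darker = 0.12819
Ratio = (L_lighter + 0.05) / (L_darker + 0.05)
Ratio = (0.67324 + 0.05) / (0.12819 + 0.05) = 0.72324 / 0.17819 ≈ 4.0588
Ratio ≈ 4.06:1


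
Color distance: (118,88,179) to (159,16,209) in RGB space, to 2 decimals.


d = √[(R₁-R₂)² + (G₁-G₂)² + (B₁-B₂)²]
d = √[(118-159)² + (88-16)² + (179-209)²]
d = √[1681 + 5184 + 900]
d = √7765
d ≈ 88.12


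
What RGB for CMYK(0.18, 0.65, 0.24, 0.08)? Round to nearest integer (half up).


R = 255 × (1-C) × (1-K) = 255 × 0.82 × 0.92 = 192.372 → 192
G = 255 × (1-M) × (1-K) = 255 × 0.35 × 0.92 = 82.11 → 82
B = 255 × (1-Y) × (1-K) = 255 × 0.76 × 0.92 = 178.296 → 178
= RGB(192, 82, 178)


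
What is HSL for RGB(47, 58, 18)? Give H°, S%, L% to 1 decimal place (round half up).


Normalize: R'=47/255≈0.1843, G'=58/255≈0.2275, B'=18/255≈0.0706
Max=58/255, Min=18/255, Δ=Max-Min=40/255
L = (Max+Min)/2 = (58+18)/510 = 76/510 = 0.14901… → L = 14.9%
L ≤ 0.5 → S = Δ/(Max+Min) = 40/(58+18) = 40/76 = 0.52631… → S = 52.6%
(the 1/255 factors cancel in S and H, so raw channel differences can be used)
Max is G' → H = 60 × ((B-R)/Δ + 2) = 60 × ((18-47)/40 + 2)
  -29/40 + 2 = -0.725 + 2 = 1.275
  H = 60 × 1.275 = 76.5° → H = 76.5°
= HSL(76.5°, 52.6%, 14.9%)


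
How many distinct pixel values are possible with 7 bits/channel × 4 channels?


Total bits = 7 bits/channel × 4 channels = 28 bits
Distinct pixel values = 2^28
= 268,435,456 pixel values


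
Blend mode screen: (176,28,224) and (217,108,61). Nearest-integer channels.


Screen: C = 255 - (255-A)×(255-B)/255, rounded to nearest integer
R: 255 - (255-176)×(255-217)/255 = 255 - 3002/255 ≈ 255 - 11.773 = 243.227 → 243
G: 255 - (255-28)×(255-108)/255 = 255 - 33369/255 ≈ 255 - 130.859 = 124.141 → 124
B: 255 - (255-224)×(255-61)/255 = 255 - 6014/255 ≈ 255 - 23.584 = 231.416 → 231
= RGB(243, 124, 231)


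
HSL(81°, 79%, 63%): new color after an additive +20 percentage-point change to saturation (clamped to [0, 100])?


Original S = 79%
Adjustment = +20 percentage points
New S = 79 + (20) = 99
Clamp to [0, 100] → 99
= HSL(81°, 99%, 63%)


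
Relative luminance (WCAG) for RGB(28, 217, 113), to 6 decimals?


Linearize each channel (sRGB transfer function): c = v/255; c_lin = c/12.92 if c ≤ 0.04045, else ((c+0.055)/1.055)^2.4
  R: 28/255 ≈ 0.109804 > 0.04045 → ((0.109804+0.055)/1.055)^2.4 ≈ 0.011612
  G: 217/255 ≈ 0.850980 > 0.04045 → ((0.850980+0.055)/1.055)^2.4 ≈ 0.693872
  B: 113/255 ≈ 0.443137 > 0.04045 → ((0.443137+0.055)/1.055)^2.4 ≈ 0.165132
R_lin = 0.011612, G_lin = 0.693872, B_lin = 0.165132
L = 0.2126×R + 0.7152×G + 0.0722×B
L = 0.2126×0.011612 + 0.7152×0.693872 + 0.0722×0.165132
L ≈ 0.510648


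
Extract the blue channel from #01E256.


Color: #01E256
R = 01 = 1
G = E2 = 226
B = 56 = 86
Blue = 86


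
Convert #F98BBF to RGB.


F9 → 249 (R)
8B → 139 (G)
BF → 191 (B)
= RGB(249, 139, 191)


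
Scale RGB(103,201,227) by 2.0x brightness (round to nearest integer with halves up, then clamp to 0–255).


Multiply each channel by 2.0, round half up, clamp to [0, 255]
R: 103×2.0 = 206
G: 201×2.0 = 402 → clamp → 255
B: 227×2.0 = 454 → clamp → 255
= RGB(206, 255, 255)


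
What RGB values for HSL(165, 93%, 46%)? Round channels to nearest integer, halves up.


H=165°, S=0.93, L=0.46
C = (1-|2L-1|)×S = (1-|-0.08|)×0.93 = 0.8556
H' = H/60 = 165/60 ≈ 2.7500; X = C×(1-|H' mod 2 - 1|) = 0.6417
m = L - C/2 = 0.46 - 0.4278 = 0.0322
Sector ⌊H'⌋ = 2 → (R',G',B') = (0.0, 0.8556, 0.6417)
RGB = ((R'+m)×255, (G'+m)×255, (B'+m)×255) = (8.211, 226.389, 171.8445)
Round half up → RGB(8, 226, 172)


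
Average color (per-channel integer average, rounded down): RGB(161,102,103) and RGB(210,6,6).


Midpoint: each channel = ⌊(C₁+C₂)/2⌋
R: ⌊(161+210)/2⌋ = 185
G: ⌊(102+6)/2⌋ = 54
B: ⌊(103+6)/2⌋ = 54
= RGB(185, 54, 54)


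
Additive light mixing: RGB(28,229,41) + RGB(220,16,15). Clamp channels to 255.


Additive: each channel = min(255, C₁+C₂)
R: 28+220 = 248 → 248
G: 229+16 = 245 → 245
B: 41+15 = 56 → 56
= RGB(248, 245, 56)


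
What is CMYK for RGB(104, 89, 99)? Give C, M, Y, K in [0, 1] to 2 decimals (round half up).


R'=104/255≈0.4078, G'=89/255≈0.3490, B'=99/255≈0.3882
K = 1 - max(R',G',B') = 1 - 104/255 = 151/255 = 0.59215… → 0.59
(1-R'-K)/(1-K) simplifies to (max-R)/max with max = 104:
C = (104-104)/104 = 0/104 = 0 → 0.00
M = (104-89)/104 = 15/104 = 0.14423… → 0.14
Y = (104-99)/104 = 5/104 = 0.04807… → 0.05
= CMYK(0.00, 0.14, 0.05, 0.59)


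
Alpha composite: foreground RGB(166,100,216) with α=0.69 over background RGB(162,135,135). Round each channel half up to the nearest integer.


C = α×F + (1-α)×B, with 1-α = 0.31
R: 0.69×166 + 0.31×162 = 114.54 + 50.22 = 164.76 → 165
G: 0.69×100 + 0.31×135 = 69.00 + 41.85 = 110.85 → 111
B: 0.69×216 + 0.31×135 = 149.04 + 41.85 = 190.89 → 191
= RGB(165, 111, 191)


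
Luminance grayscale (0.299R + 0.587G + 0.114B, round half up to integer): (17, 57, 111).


Gray = 0.299×R + 0.587×G + 0.114×B
Gray = 0.299×17 + 0.587×57 + 0.114×111
Gray = 5.083 + 33.459 + 12.654
Gray = 51.196 → round half up → 51
Gray = 51


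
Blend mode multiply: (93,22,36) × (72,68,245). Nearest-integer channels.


Multiply: C = A×B/255, rounded to nearest integer
R: 93×72/255 = 6696/255 ≈ 26.259 → 26
G: 22×68/255 = 1496/255 ≈ 5.867 → 6
B: 36×245/255 = 8820/255 ≈ 34.588 → 35
= RGB(26, 6, 35)


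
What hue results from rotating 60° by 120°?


New hue = (H + rotation) mod 360
New hue = (60 + 120) mod 360
= 180 mod 360
= 180°


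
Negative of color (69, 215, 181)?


Invert: (255-R, 255-G, 255-B)
R: 255-69 = 186
G: 255-215 = 40
B: 255-181 = 74
= RGB(186, 40, 74)


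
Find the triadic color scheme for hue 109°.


Triadic: equally spaced at 120° intervals
H1 = 109°
H2 = (109 + 120) mod 360 = 229°
H3 = (109 + 240) mod 360 = 349°
Triadic = 109°, 229°, 349°


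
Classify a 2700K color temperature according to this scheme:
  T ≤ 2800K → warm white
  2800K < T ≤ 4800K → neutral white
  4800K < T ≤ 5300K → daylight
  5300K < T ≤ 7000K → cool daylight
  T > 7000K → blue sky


Temperature: 2700K
2700K ≤ 2800K → warm white
Classification: warm white


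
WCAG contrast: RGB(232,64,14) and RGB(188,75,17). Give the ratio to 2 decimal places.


Linearize each sRGB channel c=v/255: c/12.92 if c ≤ 0.04045 else ((c+0.055)/1.055)^2.4
L = 0.2126×R_lin + 0.7152×G_lin + 0.0722×B_lin
Color 1 (232,64,14):
  R=232: 232/255≈0.9098 > 0.04045 → ((0.9098+0.055)/1.055)^2.4 ≈ 0.80695
  G=64: 64/255≈0.2510 > 0.04045 → ((0.2510+0.055)/1.055)^2.4 ≈ 0.05127
  B=14: 14/255≈0.0549 > 0.04045 → ((0.0549+0.055)/1.055)^2.4 ≈ 0.00439
  L1 = 0.2126×0.80695 + 0.7152×0.05127 + 0.0722×0.00439 ≈ 0.20854
Color 2 (188,75,17):
  R=188: 188/255≈0.7373 > 0.04045 → ((0.7373+0.055)/1.055)^2.4 ≈ 0.50289
  G=75: 75/255≈0.2941 > 0.04045 → ((0.2941+0.055)/1.055)^2.4 ≈ 0.07036
  B=17: 17/255≈0.0667 > 0.04045 → ((0.0667+0.055)/1.055)^2.4 ≈ 0.00561
  L2 = 0.2126×0.50289 + 0.7152×0.07036 + 0.0722×0.00561 ≈ 0.15764
Lighter = 0.20854, Darker = 0.15764
Ratio = (L_lighter + 0.05) / (L_darker + 0.05)
Ratio = (0.20854 + 0.05) / (0.15764 + 0.05) = 0.25854 / 0.20764 ≈ 1.2452
Ratio ≈ 1.25:1


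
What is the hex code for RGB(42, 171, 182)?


R = 42 → 2A (hex)
G = 171 → AB (hex)
B = 182 → B6 (hex)
Hex = #2AABB6


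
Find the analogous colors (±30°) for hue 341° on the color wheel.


Base hue: 341°
Left analog: (341 - 30) mod 360 = 311°
Right analog: (341 + 30) mod 360 = 11°
Analogous hues = 311° and 11°


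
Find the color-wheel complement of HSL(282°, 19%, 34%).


Complement = opposite side of color wheel = hue + 180°
H' = (282 + 180) mod 360 = 102°
S and L unchanged.
= HSL(102°, 19%, 34%)


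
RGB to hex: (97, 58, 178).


R = 97 → 61 (hex)
G = 58 → 3A (hex)
B = 178 → B2 (hex)
Hex = #613AB2


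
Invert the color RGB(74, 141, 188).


Invert: (255-R, 255-G, 255-B)
R: 255-74 = 181
G: 255-141 = 114
B: 255-188 = 67
= RGB(181, 114, 67)


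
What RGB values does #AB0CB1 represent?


AB → 171 (R)
0C → 12 (G)
B1 → 177 (B)
= RGB(171, 12, 177)


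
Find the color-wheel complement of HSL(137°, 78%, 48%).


Complement = opposite side of color wheel = hue + 180°
H' = (137 + 180) mod 360 = 317°
S and L unchanged.
= HSL(317°, 78%, 48%)


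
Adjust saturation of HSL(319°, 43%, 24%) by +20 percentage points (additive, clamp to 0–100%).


Original S = 43%
Adjustment = +20 percentage points
New S = 43 + (20) = 63
Clamp to [0, 100] → 63
= HSL(319°, 63%, 24%)


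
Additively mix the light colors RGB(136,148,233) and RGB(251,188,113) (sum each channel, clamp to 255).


Additive: each channel = min(255, C₁+C₂)
R: 136+251 = 387 → 255
G: 148+188 = 336 → 255
B: 233+113 = 346 → 255
= RGB(255, 255, 255)


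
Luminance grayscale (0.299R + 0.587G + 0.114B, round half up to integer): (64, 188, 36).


Gray = 0.299×R + 0.587×G + 0.114×B
Gray = 0.299×64 + 0.587×188 + 0.114×36
Gray = 19.136 + 110.356 + 4.104
Gray = 133.596 → round half up → 134
Gray = 134


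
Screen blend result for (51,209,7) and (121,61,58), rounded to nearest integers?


Screen: C = 255 - (255-A)×(255-B)/255, rounded to nearest integer
R: 255 - (255-51)×(255-121)/255 = 255 - 27336/255 ≈ 255 - 107.200 = 147.800 → 148
G: 255 - (255-209)×(255-61)/255 = 255 - 8924/255 ≈ 255 - 34.996 = 220.004 → 220
B: 255 - (255-7)×(255-58)/255 = 255 - 48856/255 ≈ 255 - 191.592 = 63.408 → 63
= RGB(148, 220, 63)


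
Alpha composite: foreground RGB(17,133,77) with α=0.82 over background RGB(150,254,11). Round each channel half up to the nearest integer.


C = α×F + (1-α)×B, with 1-α = 0.18
R: 0.82×17 + 0.18×150 = 13.94 + 27.00 = 40.94 → 41
G: 0.82×133 + 0.18×254 = 109.06 + 45.72 = 154.78 → 155
B: 0.82×77 + 0.18×11 = 63.14 + 1.98 = 65.12 → 65
= RGB(41, 155, 65)


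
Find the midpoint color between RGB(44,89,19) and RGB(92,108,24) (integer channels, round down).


Midpoint: each channel = ⌊(C₁+C₂)/2⌋
R: ⌊(44+92)/2⌋ = 68
G: ⌊(89+108)/2⌋ = 98
B: ⌊(19+24)/2⌋ = 21
= RGB(68, 98, 21)


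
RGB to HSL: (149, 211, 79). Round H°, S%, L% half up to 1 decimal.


Normalize: R'=149/255≈0.5843, G'=211/255≈0.8275, B'=79/255≈0.3098
Max=211/255, Min=79/255, Δ=Max-Min=132/255
L = (Max+Min)/2 = (211+79)/510 = 290/510 = 0.56862… → L = 56.9%
L > 0.5 → S = Δ/(2-Max-Min) = 132/(510-211-79) = 132/220 = 0.6 → S = 60.0%
(the 1/255 factors cancel in S and H, so raw channel differences can be used)
Max is G' → H = 60 × ((B-R)/Δ + 2) = 60 × ((79-149)/132 + 2)
  -70/132 + 2 = -0.5303… + 2 = 1.4696…
  H = 60 × 1.4696… = 88.181…° → H = 88.2°
= HSL(88.2°, 60.0%, 56.9%)


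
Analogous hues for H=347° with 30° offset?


Base hue: 347°
Left analog: (347 - 30) mod 360 = 317°
Right analog: (347 + 30) mod 360 = 17°
Analogous hues = 317° and 17°


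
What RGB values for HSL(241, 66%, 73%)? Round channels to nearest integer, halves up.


H=241°, S=0.66, L=0.73
C = (1-|2L-1|)×S = (1-|0.46|)×0.66 = 0.3564
H' = H/60 = 241/60 ≈ 4.0167; X = C×(1-|H' mod 2 - 1|) = 0.00594
m = L - C/2 = 0.73 - 0.1782 = 0.5518
Sector ⌊H'⌋ = 4 → (R',G',B') = (0.00594, 0.0, 0.3564)
RGB = ((R'+m)×255, (G'+m)×255, (B'+m)×255) = (142.2237, 140.709, 231.591)
Round half up → RGB(142, 141, 232)


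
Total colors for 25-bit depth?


Colors = 2^bits = 2^25
= 33,554,432 colors


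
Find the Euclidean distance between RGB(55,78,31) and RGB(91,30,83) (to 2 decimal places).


d = √[(R₁-R₂)² + (G₁-G₂)² + (B₁-B₂)²]
d = √[(55-91)² + (78-30)² + (31-83)²]
d = √[1296 + 2304 + 2704]
d = √6304
d ≈ 79.40


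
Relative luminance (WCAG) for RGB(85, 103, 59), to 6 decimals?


Linearize each channel (sRGB transfer function): c = v/255; c_lin = c/12.92 if c ≤ 0.04045, else ((c+0.055)/1.055)^2.4
  R: 85/255 ≈ 0.333333 > 0.04045 → ((0.333333+0.055)/1.055)^2.4 ≈ 0.090842
  G: 103/255 ≈ 0.403922 > 0.04045 → ((0.403922+0.055)/1.055)^2.4 ≈ 0.135633
  B: 59/255 ≈ 0.231373 > 0.04045 → ((0.231373+0.055)/1.055)^2.4 ≈ 0.043735
R_lin = 0.090842, G_lin = 0.135633, B_lin = 0.043735
L = 0.2126×R + 0.7152×G + 0.0722×B
L = 0.2126×0.090842 + 0.7152×0.135633 + 0.0722×0.043735
L ≈ 0.119476


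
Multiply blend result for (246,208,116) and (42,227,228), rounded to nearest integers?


Multiply: C = A×B/255, rounded to nearest integer
R: 246×42/255 = 10332/255 ≈ 40.518 → 41
G: 208×227/255 = 47216/255 ≈ 185.161 → 185
B: 116×228/255 = 26448/255 ≈ 103.718 → 104
= RGB(41, 185, 104)


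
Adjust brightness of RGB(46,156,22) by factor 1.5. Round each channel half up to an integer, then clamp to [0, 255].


Multiply each channel by 1.5, round half up, clamp to [0, 255]
R: 46×1.5 = 69
G: 156×1.5 = 234
B: 22×1.5 = 33
= RGB(69, 234, 33)


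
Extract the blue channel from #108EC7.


Color: #108EC7
R = 10 = 16
G = 8E = 142
B = C7 = 199
Blue = 199


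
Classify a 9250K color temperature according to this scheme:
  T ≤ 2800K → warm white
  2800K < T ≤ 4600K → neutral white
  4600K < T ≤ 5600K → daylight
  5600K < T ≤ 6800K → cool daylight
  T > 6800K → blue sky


Temperature: 9250K
9250K > 6800K → blue sky
Classification: blue sky
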